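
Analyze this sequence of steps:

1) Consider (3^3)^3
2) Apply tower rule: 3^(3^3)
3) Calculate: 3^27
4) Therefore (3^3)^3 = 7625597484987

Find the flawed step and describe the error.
Step 2: Apply tower rule: 3^(3^3)

Step 2 incorrectly states that (a^b)^c = a^(b^c). The correct rule is (a^b)^c = a^(b×c). The actual value is (3^3)^3 = 3^9 = 19683, not 3^27 = 7625597484987.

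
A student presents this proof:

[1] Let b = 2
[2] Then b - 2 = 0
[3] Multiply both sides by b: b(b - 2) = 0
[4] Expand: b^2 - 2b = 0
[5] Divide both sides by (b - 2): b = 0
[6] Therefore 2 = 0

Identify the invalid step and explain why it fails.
Step 5: Divide both sides by (b - 2): b = 0

Step 5 divides both sides by (b - 2). However, since b = 2, we have (b - 2) = 0. Division by zero is undefined, making this step invalid.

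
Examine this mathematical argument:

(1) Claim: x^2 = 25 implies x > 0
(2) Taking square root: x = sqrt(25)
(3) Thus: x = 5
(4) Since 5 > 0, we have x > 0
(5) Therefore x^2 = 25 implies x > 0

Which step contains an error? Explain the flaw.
Step 2: Taking square root: x = sqrt(25)

Step 2 takes the square root and assumes the positive root only. The equation x^2 = 25 actually has two solutions: x = 5 and x = -5. The proof silently assumes x > 0 without justification, then uses this assumption to conclude x > 0, which is circular. The counterexample x = -5 shows the claim is false.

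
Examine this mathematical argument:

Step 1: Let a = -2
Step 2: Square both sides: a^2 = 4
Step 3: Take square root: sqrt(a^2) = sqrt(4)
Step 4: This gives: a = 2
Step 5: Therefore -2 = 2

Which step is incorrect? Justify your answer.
Step 4: This gives: a = 2

Step 4 incorrectly states that sqrt(a^2) = a. The correct identity is sqrt(a^2) = |a|. Since a = -2 < 0, we have sqrt(a^2) = |-2| = 2, not a = -2.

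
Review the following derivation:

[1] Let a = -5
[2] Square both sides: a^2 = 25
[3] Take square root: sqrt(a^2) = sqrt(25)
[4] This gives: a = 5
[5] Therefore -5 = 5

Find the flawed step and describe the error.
Step 4: This gives: a = 5

Step 4 incorrectly states that sqrt(a^2) = a. The correct identity is sqrt(a^2) = |a|. Since a = -5 < 0, we have sqrt(a^2) = |-5| = 5, not a = -5.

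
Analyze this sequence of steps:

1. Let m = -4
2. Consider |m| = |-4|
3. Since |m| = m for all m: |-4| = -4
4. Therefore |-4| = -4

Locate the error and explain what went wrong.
Step 3: Since |m| = m for all m: |-4| = -4

Step 3 incorrectly states that |m| = m for all m. The correct definition is |m| = m when m >= 0, and |m| = -m when m < 0. Since -4 < 0, we have |-4| = -(-4) = 4, not -4.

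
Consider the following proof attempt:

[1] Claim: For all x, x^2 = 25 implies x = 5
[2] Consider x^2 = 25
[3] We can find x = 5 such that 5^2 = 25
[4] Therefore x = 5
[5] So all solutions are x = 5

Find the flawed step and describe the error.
Step 4: Therefore x = 5

Step 4 incorrectly concludes that x = 5 is the only solution. The proof shows that x = 5 is A solution (existence), but does not show it is the ONLY solution (uniqueness). In fact, x = -5 is also a solution since (-5)^2 = 25. Finding one solution doesn't prove there are no others.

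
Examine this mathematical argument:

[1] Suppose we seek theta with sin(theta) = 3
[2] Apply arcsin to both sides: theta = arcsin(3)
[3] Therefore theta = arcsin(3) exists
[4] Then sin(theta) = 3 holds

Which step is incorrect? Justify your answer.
Step 2: Apply arcsin to both sides: theta = arcsin(3)

Step 2 applies arcsin to 3. However, arcsin(x) is only defined for x in [-1, 1] because sin(theta) can only produce values in that range. Since |3| > 1, arcsin(3) is undefined. There is no angle whose sine equals 3.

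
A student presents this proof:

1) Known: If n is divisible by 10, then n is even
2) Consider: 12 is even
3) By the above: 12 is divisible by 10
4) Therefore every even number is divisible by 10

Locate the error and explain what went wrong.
Step 3: By the above: 12 is divisible by 10

Step 3 commits the fallacy of affirming the consequent. The known fact 'divisible by 10 → even' does NOT imply 'even → divisible by 10'. That would be the converse, which is false. For example, 12 is even but 12 ÷ 10 = 1.20, which is not an integer.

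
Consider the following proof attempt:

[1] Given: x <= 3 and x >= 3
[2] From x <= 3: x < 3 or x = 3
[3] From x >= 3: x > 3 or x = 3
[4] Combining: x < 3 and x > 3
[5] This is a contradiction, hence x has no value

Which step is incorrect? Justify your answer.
Step 4: Combining: x < 3 and x > 3

Step 4 incorrectly combines the conditions. From x <= 3 and x >= 3, the intersection is x = 3. The error treats the 'or' cases as 'and' requirements. The correct conclusion is that x = 3 is the unique solution, not that no solution exists.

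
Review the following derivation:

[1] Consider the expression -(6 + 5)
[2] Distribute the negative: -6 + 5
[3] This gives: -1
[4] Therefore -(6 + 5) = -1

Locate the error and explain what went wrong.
Step 2: Distribute the negative: -6 + 5

Step 2 incorrectly distributes the negative sign. The correct distribution is -(6 + 5) = -6 - 5 = -11. The negative must be applied to both terms, not just the first. The error treats -(6 + 5) as -6 + 5, which equals -1 instead of -11.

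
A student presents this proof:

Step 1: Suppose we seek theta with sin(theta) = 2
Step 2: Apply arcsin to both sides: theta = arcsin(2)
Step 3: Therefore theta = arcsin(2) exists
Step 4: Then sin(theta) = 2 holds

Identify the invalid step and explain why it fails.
Step 2: Apply arcsin to both sides: theta = arcsin(2)

Step 2 applies arcsin to 2. However, arcsin(x) is only defined for x in [-1, 1] because sin(theta) can only produce values in that range. Since |2| > 1, arcsin(2) is undefined. There is no angle whose sine equals 2.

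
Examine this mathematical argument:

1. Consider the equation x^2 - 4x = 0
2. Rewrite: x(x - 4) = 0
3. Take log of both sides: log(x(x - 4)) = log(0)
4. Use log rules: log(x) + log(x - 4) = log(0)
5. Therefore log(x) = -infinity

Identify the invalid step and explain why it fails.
Step 3: Take log of both sides: log(x(x - 4)) = log(0)

Step 3 takes the logarithm of both sides, resulting in log(0) on the right side. The logarithm is only defined for positive numbers; log(0) is undefined (approaches negative infinity). This operation is invalid.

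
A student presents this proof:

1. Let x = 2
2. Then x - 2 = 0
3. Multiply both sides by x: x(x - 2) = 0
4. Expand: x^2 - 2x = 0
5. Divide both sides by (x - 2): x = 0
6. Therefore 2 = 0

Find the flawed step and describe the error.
Step 5: Divide both sides by (x - 2): x = 0

Step 5 divides both sides by (x - 2). However, since x = 2, we have (x - 2) = 0. Division by zero is undefined, making this step invalid.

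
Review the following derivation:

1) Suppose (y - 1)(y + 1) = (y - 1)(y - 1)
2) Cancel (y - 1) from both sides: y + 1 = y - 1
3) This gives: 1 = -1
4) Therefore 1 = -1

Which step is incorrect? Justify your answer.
Step 2: Cancel (y - 1) from both sides: y + 1 = y - 1

Step 2 cancels (y - 1) from both sides. This is only valid if (y - 1) ≠ 0, i.e., y ≠ 1. When y = 1, both sides equal zero regardless of the other factors. The correct approach requires considering y = 1 as a separate case.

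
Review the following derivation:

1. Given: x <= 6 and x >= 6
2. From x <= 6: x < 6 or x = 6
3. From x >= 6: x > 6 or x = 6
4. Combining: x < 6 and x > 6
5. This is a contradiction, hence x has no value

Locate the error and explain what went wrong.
Step 4: Combining: x < 6 and x > 6

Step 4 incorrectly combines the conditions. From x <= 6 and x >= 6, the intersection is x = 6. The error treats the 'or' cases as 'and' requirements. The correct conclusion is that x = 6 is the unique solution, not that no solution exists.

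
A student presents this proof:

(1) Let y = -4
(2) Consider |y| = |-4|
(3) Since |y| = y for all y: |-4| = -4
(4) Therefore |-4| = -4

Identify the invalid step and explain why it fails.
Step 3: Since |y| = y for all y: |-4| = -4

Step 3 incorrectly states that |y| = y for all y. The correct definition is |y| = y when y >= 0, and |y| = -y when y < 0. Since -4 < 0, we have |-4| = -(-4) = 4, not -4.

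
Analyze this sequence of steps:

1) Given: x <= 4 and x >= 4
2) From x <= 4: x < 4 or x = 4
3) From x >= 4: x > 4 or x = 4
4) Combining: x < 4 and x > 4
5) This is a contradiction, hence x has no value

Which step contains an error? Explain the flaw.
Step 4: Combining: x < 4 and x > 4

Step 4 incorrectly combines the conditions. From x <= 4 and x >= 4, the intersection is x = 4. The error treats the 'or' cases as 'and' requirements. The correct conclusion is that x = 4 is the unique solution, not that no solution exists.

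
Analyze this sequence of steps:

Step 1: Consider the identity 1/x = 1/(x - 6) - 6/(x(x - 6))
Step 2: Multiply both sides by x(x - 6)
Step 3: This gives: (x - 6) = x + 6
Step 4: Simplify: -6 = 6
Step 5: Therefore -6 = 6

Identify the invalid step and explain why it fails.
Step 3: This gives: (x - 6) = x + 6

Step 3 makes a sign error when clearing denominators. Multiplying -6/(x(x - 6)) by x(x - 6) gives -6, not +6. The correct result is (x - 6) = x - 6, which is trivially true, not (x - 6) = x + 6. (Step 1 is a valid identity: 1/(x - 6) - 6/(x(x - 6)) = (x - 6)/(x(x - 6)) = 1/x.)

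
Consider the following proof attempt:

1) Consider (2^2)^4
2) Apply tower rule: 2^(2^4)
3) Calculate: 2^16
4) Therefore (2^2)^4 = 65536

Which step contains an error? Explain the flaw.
Step 2: Apply tower rule: 2^(2^4)

Step 2 incorrectly states that (a^b)^c = a^(b^c). The correct rule is (a^b)^c = a^(b×c). The actual value is (2^2)^4 = 2^8 = 256, not 2^16 = 65536.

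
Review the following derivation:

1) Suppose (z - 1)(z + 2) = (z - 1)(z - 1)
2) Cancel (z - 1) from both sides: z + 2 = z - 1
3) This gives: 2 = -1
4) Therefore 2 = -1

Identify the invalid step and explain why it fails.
Step 2: Cancel (z - 1) from both sides: z + 2 = z - 1

Step 2 cancels (z - 1) from both sides. This is only valid if (z - 1) ≠ 0, i.e., z ≠ 1. When z = 1, both sides equal zero regardless of the other factors. The correct approach requires considering z = 1 as a separate case.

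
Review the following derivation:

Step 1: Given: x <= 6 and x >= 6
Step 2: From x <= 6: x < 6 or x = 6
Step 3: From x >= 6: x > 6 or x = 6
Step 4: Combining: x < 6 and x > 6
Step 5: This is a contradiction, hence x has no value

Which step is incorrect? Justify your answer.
Step 4: Combining: x < 6 and x > 6

Step 4 incorrectly combines the conditions. From x <= 6 and x >= 6, the intersection is x = 6. The error treats the 'or' cases as 'and' requirements. The correct conclusion is that x = 6 is the unique solution, not that no solution exists.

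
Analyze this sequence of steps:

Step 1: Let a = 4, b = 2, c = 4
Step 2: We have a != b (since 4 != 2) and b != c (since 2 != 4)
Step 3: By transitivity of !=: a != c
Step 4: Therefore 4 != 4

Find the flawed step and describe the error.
Step 3: By transitivity of !=: a != c

Step 3 incorrectly applies transitivity to the '!=' relation. Transitivity states: if a R b and b R c, then a R c. However, '!=' is not transitive. Counterexample: 4 != 2 and 2 != 4, but 4 = 4 (both equal 4). Transitivity holds for relations like <, <=, =, but not for !=.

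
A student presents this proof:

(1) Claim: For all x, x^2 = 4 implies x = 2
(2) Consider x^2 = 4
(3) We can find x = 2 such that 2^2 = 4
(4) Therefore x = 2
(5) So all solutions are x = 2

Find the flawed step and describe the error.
Step 4: Therefore x = 2

Step 4 incorrectly concludes that x = 2 is the only solution. The proof shows that x = 2 is A solution (existence), but does not show it is the ONLY solution (uniqueness). In fact, x = -2 is also a solution since (-2)^2 = 4. Finding one solution doesn't prove there are no others.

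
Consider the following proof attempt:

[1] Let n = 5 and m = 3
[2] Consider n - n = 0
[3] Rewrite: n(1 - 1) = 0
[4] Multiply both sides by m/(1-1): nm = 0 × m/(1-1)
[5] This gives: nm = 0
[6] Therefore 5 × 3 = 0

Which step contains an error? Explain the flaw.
Step 4: Multiply both sides by m/(1-1): nm = 0 × m/(1-1)

Step 4 multiplies both sides by m/(1-1). However, 1-1 = 0, so this is multiplication by m/0, which is undefined. We cannot multiply by an undefined expression.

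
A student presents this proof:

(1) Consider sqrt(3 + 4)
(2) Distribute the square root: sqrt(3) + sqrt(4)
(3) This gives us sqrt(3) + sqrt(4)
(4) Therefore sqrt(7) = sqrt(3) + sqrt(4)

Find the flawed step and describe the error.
Step 2: Distribute the square root: sqrt(3) + sqrt(4)

Step 2 incorrectly 'distributes' the square root over addition. The square root function does not distribute: sqrt(a + b) ≠ sqrt(a) + sqrt(b). In fact, sqrt(3 + 4) = sqrt(7) ≈ 2.6458, while sqrt(3) + sqrt(4) ≈ 3.7321.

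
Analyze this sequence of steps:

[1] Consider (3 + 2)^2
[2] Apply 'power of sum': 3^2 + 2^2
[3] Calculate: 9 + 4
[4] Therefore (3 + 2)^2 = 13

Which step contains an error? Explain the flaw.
Step 2: Apply 'power of sum': 3^2 + 2^2

Step 2 incorrectly applies a non-existent rule '(a+b)^n = a^n + b^n'. This is false in general. The correct expansion uses the binomial theorem. The actual value is (3 + 2)^2 = 5^2 = 25, not 13.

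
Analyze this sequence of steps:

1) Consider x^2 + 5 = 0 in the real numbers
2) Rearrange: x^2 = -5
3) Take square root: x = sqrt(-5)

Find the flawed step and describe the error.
Step 3: Take square root: x = sqrt(-5)

Step 3 takes the square root of -5, which is negative. In the real number system, the square root of a negative number is undefined. The equation x^2 + 5 = 0 has no real solutions. Square roots of negative numbers only exist in the complex numbers.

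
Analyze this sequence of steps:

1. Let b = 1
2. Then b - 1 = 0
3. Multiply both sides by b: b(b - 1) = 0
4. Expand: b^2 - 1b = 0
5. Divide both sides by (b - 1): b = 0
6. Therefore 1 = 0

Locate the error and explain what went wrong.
Step 5: Divide both sides by (b - 1): b = 0

Step 5 divides both sides by (b - 1). However, since b = 1, we have (b - 1) = 0. Division by zero is undefined, making this step invalid.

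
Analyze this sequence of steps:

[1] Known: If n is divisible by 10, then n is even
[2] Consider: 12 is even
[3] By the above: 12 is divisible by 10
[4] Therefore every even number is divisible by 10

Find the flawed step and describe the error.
Step 3: By the above: 12 is divisible by 10

Step 3 commits the fallacy of affirming the consequent. The known fact 'divisible by 10 → even' does NOT imply 'even → divisible by 10'. That would be the converse, which is false. For example, 12 is even but 12 ÷ 10 = 1.20, which is not an integer.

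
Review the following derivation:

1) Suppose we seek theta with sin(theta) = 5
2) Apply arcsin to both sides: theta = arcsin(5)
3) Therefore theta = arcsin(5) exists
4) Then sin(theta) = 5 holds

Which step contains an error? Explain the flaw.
Step 2: Apply arcsin to both sides: theta = arcsin(5)

Step 2 applies arcsin to 5. However, arcsin(x) is only defined for x in [-1, 1] because sin(theta) can only produce values in that range. Since |5| > 1, arcsin(5) is undefined. There is no angle whose sine equals 5.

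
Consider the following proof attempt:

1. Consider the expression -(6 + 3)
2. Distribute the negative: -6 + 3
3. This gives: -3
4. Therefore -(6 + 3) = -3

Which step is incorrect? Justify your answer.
Step 2: Distribute the negative: -6 + 3

Step 2 incorrectly distributes the negative sign. The correct distribution is -(6 + 3) = -6 - 3 = -9. The negative must be applied to both terms, not just the first. The error treats -(6 + 3) as -6 + 3, which equals -3 instead of -9.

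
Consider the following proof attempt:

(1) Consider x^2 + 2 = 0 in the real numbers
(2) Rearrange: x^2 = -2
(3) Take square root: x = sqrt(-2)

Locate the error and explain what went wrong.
Step 3: Take square root: x = sqrt(-2)

Step 3 takes the square root of -2, which is negative. In the real number system, the square root of a negative number is undefined. The equation x^2 + 2 = 0 has no real solutions. Square roots of negative numbers only exist in the complex numbers.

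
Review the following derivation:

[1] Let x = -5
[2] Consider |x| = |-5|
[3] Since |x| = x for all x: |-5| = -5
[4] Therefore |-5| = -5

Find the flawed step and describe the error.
Step 3: Since |x| = x for all x: |-5| = -5

Step 3 incorrectly states that |x| = x for all x. The correct definition is |x| = x when x >= 0, and |x| = -x when x < 0. Since -5 < 0, we have |-5| = -(-5) = 5, not -5.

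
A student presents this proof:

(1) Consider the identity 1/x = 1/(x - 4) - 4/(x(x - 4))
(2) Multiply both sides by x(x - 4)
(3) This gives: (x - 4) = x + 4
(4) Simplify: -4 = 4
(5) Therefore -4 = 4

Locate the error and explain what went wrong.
Step 3: This gives: (x - 4) = x + 4

Step 3 makes a sign error when clearing denominators. Multiplying -4/(x(x - 4)) by x(x - 4) gives -4, not +4. The correct result is (x - 4) = x - 4, which is trivially true, not (x - 4) = x + 4. (Step 1 is a valid identity: 1/(x - 4) - 4/(x(x - 4)) = (x - 4)/(x(x - 4)) = 1/x.)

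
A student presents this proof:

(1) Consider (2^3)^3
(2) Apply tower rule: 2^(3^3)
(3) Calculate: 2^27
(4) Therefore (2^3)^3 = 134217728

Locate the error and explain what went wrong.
Step 2: Apply tower rule: 2^(3^3)

Step 2 incorrectly states that (a^b)^c = a^(b^c). The correct rule is (a^b)^c = a^(b×c). The actual value is (2^3)^3 = 2^9 = 512, not 2^27 = 134217728.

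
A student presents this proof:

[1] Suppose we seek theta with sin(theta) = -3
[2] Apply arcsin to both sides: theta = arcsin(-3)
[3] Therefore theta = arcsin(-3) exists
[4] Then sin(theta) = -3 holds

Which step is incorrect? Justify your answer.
Step 2: Apply arcsin to both sides: theta = arcsin(-3)

Step 2 applies arcsin to -3. However, arcsin(x) is only defined for x in [-1, 1] because sin(theta) can only produce values in that range. Since |-3| > 1, arcsin(-3) is undefined. There is no angle whose sine equals -3.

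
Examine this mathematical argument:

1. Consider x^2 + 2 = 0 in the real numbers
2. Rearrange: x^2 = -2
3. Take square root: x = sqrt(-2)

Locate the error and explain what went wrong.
Step 3: Take square root: x = sqrt(-2)

Step 3 takes the square root of -2, which is negative. In the real number system, the square root of a negative number is undefined. The equation x^2 + 2 = 0 has no real solutions. Square roots of negative numbers only exist in the complex numbers.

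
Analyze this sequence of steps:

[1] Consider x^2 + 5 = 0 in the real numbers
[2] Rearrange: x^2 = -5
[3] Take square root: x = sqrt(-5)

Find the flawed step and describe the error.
Step 3: Take square root: x = sqrt(-5)

Step 3 takes the square root of -5, which is negative. In the real number system, the square root of a negative number is undefined. The equation x^2 + 5 = 0 has no real solutions. Square roots of negative numbers only exist in the complex numbers.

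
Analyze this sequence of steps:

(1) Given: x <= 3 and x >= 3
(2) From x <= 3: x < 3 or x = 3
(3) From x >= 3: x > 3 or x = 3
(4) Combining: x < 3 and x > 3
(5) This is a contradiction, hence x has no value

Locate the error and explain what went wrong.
Step 4: Combining: x < 3 and x > 3

Step 4 incorrectly combines the conditions. From x <= 3 and x >= 3, the intersection is x = 3. The error treats the 'or' cases as 'and' requirements. The correct conclusion is that x = 3 is the unique solution, not that no solution exists.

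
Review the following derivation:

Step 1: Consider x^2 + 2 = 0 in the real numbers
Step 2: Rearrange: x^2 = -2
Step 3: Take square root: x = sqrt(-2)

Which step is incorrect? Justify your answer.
Step 3: Take square root: x = sqrt(-2)

Step 3 takes the square root of -2, which is negative. In the real number system, the square root of a negative number is undefined. The equation x^2 + 2 = 0 has no real solutions. Square roots of negative numbers only exist in the complex numbers.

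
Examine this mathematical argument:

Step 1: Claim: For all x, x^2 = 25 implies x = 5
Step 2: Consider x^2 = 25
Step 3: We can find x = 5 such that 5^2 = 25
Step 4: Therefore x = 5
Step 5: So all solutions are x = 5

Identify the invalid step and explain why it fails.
Step 4: Therefore x = 5

Step 4 incorrectly concludes that x = 5 is the only solution. The proof shows that x = 5 is A solution (existence), but does not show it is the ONLY solution (uniqueness). In fact, x = -5 is also a solution since (-5)^2 = 25. Finding one solution doesn't prove there are no others.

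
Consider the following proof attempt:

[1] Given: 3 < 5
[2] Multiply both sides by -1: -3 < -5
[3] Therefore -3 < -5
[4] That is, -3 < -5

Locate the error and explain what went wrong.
Step 2: Multiply both sides by -1: -3 < -5

Step 2 multiplies both sides by -1 but fails to reverse the inequality sign. When multiplying (or dividing) an inequality by a negative number, the direction must be reversed. Since 3 < 5, we should get -3 > -5, i.e., -3 > -5.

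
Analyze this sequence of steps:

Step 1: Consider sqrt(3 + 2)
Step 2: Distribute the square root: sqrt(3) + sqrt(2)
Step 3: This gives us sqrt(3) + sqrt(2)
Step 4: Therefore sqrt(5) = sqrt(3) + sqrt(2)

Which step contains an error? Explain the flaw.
Step 2: Distribute the square root: sqrt(3) + sqrt(2)

Step 2 incorrectly 'distributes' the square root over addition. The square root function does not distribute: sqrt(a + b) ≠ sqrt(a) + sqrt(b). In fact, sqrt(3 + 2) = sqrt(5) ≈ 2.2361, while sqrt(3) + sqrt(2) ≈ 3.1463.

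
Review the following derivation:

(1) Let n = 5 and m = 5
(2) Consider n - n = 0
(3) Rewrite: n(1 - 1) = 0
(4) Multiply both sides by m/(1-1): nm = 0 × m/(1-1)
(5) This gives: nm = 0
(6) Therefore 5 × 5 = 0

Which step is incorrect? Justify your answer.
Step 4: Multiply both sides by m/(1-1): nm = 0 × m/(1-1)

Step 4 multiplies both sides by m/(1-1). However, 1-1 = 0, so this is multiplication by m/0, which is undefined. We cannot multiply by an undefined expression.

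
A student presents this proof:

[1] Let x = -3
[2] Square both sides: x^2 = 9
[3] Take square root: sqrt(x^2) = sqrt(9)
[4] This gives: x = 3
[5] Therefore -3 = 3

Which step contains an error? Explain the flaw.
Step 4: This gives: x = 3

Step 4 incorrectly states that sqrt(x^2) = x. The correct identity is sqrt(x^2) = |x|. Since x = -3 < 0, we have sqrt(x^2) = |-3| = 3, not x = -3.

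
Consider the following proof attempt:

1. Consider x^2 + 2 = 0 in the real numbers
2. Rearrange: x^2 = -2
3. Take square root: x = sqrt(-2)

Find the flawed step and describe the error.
Step 3: Take square root: x = sqrt(-2)

Step 3 takes the square root of -2, which is negative. In the real number system, the square root of a negative number is undefined. The equation x^2 + 2 = 0 has no real solutions. Square roots of negative numbers only exist in the complex numbers.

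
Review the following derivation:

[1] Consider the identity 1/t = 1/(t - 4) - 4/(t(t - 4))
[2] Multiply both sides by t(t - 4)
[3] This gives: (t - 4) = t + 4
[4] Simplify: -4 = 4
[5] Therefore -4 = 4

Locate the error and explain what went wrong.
Step 3: This gives: (t - 4) = t + 4

Step 3 makes a sign error when clearing denominators. Multiplying -4/(t(t - 4)) by t(t - 4) gives -4, not +4. The correct result is (t - 4) = t - 4, which is trivially true, not (t - 4) = t + 4. (Step 1 is a valid identity: 1/(t - 4) - 4/(t(t - 4)) = (t - 4)/(t(t - 4)) = 1/t.)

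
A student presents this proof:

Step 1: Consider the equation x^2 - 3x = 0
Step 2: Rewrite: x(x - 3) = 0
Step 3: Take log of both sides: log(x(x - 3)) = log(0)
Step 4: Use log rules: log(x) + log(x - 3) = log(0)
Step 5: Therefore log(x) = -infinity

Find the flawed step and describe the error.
Step 3: Take log of both sides: log(x(x - 3)) = log(0)

Step 3 takes the logarithm of both sides, resulting in log(0) on the right side. The logarithm is only defined for positive numbers; log(0) is undefined (approaches negative infinity). This operation is invalid.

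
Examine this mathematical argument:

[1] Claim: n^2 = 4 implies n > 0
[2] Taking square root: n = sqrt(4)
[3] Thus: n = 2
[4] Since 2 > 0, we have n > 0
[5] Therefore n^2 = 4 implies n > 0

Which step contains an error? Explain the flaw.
Step 2: Taking square root: n = sqrt(4)

Step 2 takes the square root and assumes the positive root only. The equation n^2 = 4 actually has two solutions: n = 2 and n = -2. The proof silently assumes n > 0 without justification, then uses this assumption to conclude n > 0, which is circular. The counterexample n = -2 shows the claim is false.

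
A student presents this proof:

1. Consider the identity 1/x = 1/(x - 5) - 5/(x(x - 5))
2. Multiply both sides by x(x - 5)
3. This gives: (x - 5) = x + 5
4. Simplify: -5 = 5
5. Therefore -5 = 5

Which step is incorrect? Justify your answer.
Step 3: This gives: (x - 5) = x + 5

Step 3 makes a sign error when clearing denominators. Multiplying -5/(x(x - 5)) by x(x - 5) gives -5, not +5. The correct result is (x - 5) = x - 5, which is trivially true, not (x - 5) = x + 5. (Step 1 is a valid identity: 1/(x - 5) - 5/(x(x - 5)) = (x - 5)/(x(x - 5)) = 1/x.)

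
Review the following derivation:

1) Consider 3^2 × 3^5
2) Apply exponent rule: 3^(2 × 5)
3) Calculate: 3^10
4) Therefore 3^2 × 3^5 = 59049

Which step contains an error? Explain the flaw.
Step 2: Apply exponent rule: 3^(2 × 5)

Step 2 incorrectly states that a^b × a^c = a^(b×c). The correct rule is a^b × a^c = a^(b+c). The actual value is 3^2 × 3^5 = 3^7 = 2187, not 3^10 = 59049.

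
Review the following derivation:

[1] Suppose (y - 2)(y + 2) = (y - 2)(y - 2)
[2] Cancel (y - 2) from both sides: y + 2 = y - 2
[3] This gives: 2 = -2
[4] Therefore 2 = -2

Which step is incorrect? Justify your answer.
Step 2: Cancel (y - 2) from both sides: y + 2 = y - 2

Step 2 cancels (y - 2) from both sides. This is only valid if (y - 2) ≠ 0, i.e., y ≠ 2. When y = 2, both sides equal zero regardless of the other factors. The correct approach requires considering y = 2 as a separate case.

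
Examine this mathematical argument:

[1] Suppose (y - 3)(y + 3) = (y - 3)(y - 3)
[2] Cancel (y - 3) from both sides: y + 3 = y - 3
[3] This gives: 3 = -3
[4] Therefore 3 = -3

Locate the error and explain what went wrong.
Step 2: Cancel (y - 3) from both sides: y + 3 = y - 3

Step 2 cancels (y - 3) from both sides. This is only valid if (y - 3) ≠ 0, i.e., y ≠ 3. When y = 3, both sides equal zero regardless of the other factors. The correct approach requires considering y = 3 as a separate case.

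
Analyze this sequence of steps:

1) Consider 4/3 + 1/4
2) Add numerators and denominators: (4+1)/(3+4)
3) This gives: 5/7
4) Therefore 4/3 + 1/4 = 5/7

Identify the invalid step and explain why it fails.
Step 2: Add numerators and denominators: (4+1)/(3+4)

Step 2 incorrectly adds fractions by separately adding numerators and denominators. This is wrong. The correct method requires a common denominator: 4/3 + 1/4 = (4×4 + 1×3)/(3×4) = 19/12 = 19/12. The method used gives 5/7, which is different.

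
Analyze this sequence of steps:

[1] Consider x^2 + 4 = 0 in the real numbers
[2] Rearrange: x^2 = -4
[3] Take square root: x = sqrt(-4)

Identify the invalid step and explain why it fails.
Step 3: Take square root: x = sqrt(-4)

Step 3 takes the square root of -4, which is negative. In the real number system, the square root of a negative number is undefined. The equation x^2 + 4 = 0 has no real solutions. Square roots of negative numbers only exist in the complex numbers.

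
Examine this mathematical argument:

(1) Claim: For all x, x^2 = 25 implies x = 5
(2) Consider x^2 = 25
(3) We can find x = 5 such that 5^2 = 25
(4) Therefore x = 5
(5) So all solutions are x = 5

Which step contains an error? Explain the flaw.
Step 4: Therefore x = 5

Step 4 incorrectly concludes that x = 5 is the only solution. The proof shows that x = 5 is A solution (existence), but does not show it is the ONLY solution (uniqueness). In fact, x = -5 is also a solution since (-5)^2 = 25. Finding one solution doesn't prove there are no others.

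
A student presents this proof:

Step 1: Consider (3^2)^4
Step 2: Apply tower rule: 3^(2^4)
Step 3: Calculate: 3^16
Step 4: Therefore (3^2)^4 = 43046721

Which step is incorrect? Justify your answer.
Step 2: Apply tower rule: 3^(2^4)

Step 2 incorrectly states that (a^b)^c = a^(b^c). The correct rule is (a^b)^c = a^(b×c). The actual value is (3^2)^4 = 3^8 = 6561, not 3^16 = 43046721.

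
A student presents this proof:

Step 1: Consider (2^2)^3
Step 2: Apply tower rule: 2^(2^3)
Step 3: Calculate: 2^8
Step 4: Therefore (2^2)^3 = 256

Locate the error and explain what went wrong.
Step 2: Apply tower rule: 2^(2^3)

Step 2 incorrectly states that (a^b)^c = a^(b^c). The correct rule is (a^b)^c = a^(b×c). The actual value is (2^2)^3 = 2^6 = 64, not 2^8 = 256.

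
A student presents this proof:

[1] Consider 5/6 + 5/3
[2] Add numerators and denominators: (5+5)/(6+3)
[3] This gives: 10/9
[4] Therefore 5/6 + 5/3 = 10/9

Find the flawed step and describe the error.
Step 2: Add numerators and denominators: (5+5)/(6+3)

Step 2 incorrectly adds fractions by separately adding numerators and denominators. This is wrong. The correct method requires a common denominator: 5/6 + 5/3 = (5×3 + 5×6)/(6×3) = 45/18 = 5/2. The method used gives 10/9, which is different.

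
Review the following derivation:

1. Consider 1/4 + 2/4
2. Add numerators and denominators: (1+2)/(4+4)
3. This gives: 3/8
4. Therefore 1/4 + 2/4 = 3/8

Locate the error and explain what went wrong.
Step 2: Add numerators and denominators: (1+2)/(4+4)

Step 2 incorrectly adds fractions by separately adding numerators and denominators. This is wrong. The correct method requires a common denominator: 1/4 + 2/4 = (1×4 + 2×4)/(4×4) = 12/16 = 3/4. The method used gives 3/8, which is different.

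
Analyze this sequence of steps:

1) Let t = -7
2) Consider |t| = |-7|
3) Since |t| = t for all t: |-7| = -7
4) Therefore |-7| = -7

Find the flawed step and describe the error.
Step 3: Since |t| = t for all t: |-7| = -7

Step 3 incorrectly states that |t| = t for all t. The correct definition is |t| = t when t >= 0, and |t| = -t when t < 0. Since -7 < 0, we have |-7| = -(-7) = 7, not -7.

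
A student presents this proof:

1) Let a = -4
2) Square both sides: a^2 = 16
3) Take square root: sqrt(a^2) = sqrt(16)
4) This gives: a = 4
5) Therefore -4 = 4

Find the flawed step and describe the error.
Step 4: This gives: a = 4

Step 4 incorrectly states that sqrt(a^2) = a. The correct identity is sqrt(a^2) = |a|. Since a = -4 < 0, we have sqrt(a^2) = |-4| = 4, not a = -4.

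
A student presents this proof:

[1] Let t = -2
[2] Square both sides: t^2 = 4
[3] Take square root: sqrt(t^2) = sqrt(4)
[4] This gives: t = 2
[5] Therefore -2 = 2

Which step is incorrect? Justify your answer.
Step 4: This gives: t = 2

Step 4 incorrectly states that sqrt(t^2) = t. The correct identity is sqrt(t^2) = |t|. Since t = -2 < 0, we have sqrt(t^2) = |-2| = 2, not t = -2.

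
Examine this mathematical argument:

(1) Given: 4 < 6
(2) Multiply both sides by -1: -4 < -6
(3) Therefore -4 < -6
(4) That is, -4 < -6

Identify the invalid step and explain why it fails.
Step 2: Multiply both sides by -1: -4 < -6

Step 2 multiplies both sides by -1 but fails to reverse the inequality sign. When multiplying (or dividing) an inequality by a negative number, the direction must be reversed. Since 4 < 6, we should get -4 > -6, i.e., -4 > -6.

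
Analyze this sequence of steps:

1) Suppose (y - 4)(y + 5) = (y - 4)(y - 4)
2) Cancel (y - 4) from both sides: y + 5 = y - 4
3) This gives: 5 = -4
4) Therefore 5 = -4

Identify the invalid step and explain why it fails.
Step 2: Cancel (y - 4) from both sides: y + 5 = y - 4

Step 2 cancels (y - 4) from both sides. This is only valid if (y - 4) ≠ 0, i.e., y ≠ 4. When y = 4, both sides equal zero regardless of the other factors. The correct approach requires considering y = 4 as a separate case.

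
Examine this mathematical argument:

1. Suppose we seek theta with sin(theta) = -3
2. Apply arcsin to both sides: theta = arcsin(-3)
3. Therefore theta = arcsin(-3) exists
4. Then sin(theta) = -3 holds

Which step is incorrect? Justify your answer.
Step 2: Apply arcsin to both sides: theta = arcsin(-3)

Step 2 applies arcsin to -3. However, arcsin(x) is only defined for x in [-1, 1] because sin(theta) can only produce values in that range. Since |-3| > 1, arcsin(-3) is undefined. There is no angle whose sine equals -3.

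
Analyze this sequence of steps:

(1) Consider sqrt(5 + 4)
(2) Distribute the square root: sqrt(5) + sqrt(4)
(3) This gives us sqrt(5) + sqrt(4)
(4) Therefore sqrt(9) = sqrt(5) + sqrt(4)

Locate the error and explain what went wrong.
Step 2: Distribute the square root: sqrt(5) + sqrt(4)

Step 2 incorrectly 'distributes' the square root over addition. The square root function does not distribute: sqrt(a + b) ≠ sqrt(a) + sqrt(b). In fact, sqrt(5 + 4) = sqrt(9) ≈ 3.0000, while sqrt(5) + sqrt(4) ≈ 4.2361.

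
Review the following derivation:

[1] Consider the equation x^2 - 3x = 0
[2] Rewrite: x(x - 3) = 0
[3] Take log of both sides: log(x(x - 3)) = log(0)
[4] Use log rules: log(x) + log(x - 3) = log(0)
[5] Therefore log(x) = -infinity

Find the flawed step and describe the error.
Step 3: Take log of both sides: log(x(x - 3)) = log(0)

Step 3 takes the logarithm of both sides, resulting in log(0) on the right side. The logarithm is only defined for positive numbers; log(0) is undefined (approaches negative infinity). This operation is invalid.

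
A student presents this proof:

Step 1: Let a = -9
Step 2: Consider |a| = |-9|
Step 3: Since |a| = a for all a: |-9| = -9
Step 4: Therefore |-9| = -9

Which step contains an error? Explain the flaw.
Step 3: Since |a| = a for all a: |-9| = -9

Step 3 incorrectly states that |a| = a for all a. The correct definition is |a| = a when a >= 0, and |a| = -a when a < 0. Since -9 < 0, we have |-9| = -(-9) = 9, not -9.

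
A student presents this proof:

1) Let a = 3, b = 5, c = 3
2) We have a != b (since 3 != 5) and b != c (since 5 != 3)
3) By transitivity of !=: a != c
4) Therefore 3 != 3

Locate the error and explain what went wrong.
Step 3: By transitivity of !=: a != c

Step 3 incorrectly applies transitivity to the '!=' relation. Transitivity states: if a R b and b R c, then a R c. However, '!=' is not transitive. Counterexample: 3 != 5 and 5 != 3, but 3 = 3 (both equal 3). Transitivity holds for relations like <, <=, =, but not for !=.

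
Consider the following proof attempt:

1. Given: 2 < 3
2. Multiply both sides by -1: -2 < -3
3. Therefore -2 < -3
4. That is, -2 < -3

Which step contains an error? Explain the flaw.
Step 2: Multiply both sides by -1: -2 < -3

Step 2 multiplies both sides by -1 but fails to reverse the inequality sign. When multiplying (or dividing) an inequality by a negative number, the direction must be reversed. Since 2 < 3, we should get -2 > -3, i.e., -2 > -3.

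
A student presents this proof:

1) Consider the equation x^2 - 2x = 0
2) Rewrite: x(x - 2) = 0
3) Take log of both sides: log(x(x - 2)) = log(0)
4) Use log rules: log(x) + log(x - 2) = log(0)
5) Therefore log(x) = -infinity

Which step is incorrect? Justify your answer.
Step 3: Take log of both sides: log(x(x - 2)) = log(0)

Step 3 takes the logarithm of both sides, resulting in log(0) on the right side. The logarithm is only defined for positive numbers; log(0) is undefined (approaches negative infinity). This operation is invalid.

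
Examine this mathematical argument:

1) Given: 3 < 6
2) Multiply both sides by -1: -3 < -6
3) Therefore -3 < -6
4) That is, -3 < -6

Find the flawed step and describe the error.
Step 2: Multiply both sides by -1: -3 < -6

Step 2 multiplies both sides by -1 but fails to reverse the inequality sign. When multiplying (or dividing) an inequality by a negative number, the direction must be reversed. Since 3 < 6, we should get -3 > -6, i.e., -3 > -6.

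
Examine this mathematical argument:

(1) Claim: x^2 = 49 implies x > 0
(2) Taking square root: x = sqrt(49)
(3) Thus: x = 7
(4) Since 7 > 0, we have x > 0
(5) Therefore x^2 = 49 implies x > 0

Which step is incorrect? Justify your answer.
Step 2: Taking square root: x = sqrt(49)

Step 2 takes the square root and assumes the positive root only. The equation x^2 = 49 actually has two solutions: x = 7 and x = -7. The proof silently assumes x > 0 without justification, then uses this assumption to conclude x > 0, which is circular. The counterexample x = -7 shows the claim is false.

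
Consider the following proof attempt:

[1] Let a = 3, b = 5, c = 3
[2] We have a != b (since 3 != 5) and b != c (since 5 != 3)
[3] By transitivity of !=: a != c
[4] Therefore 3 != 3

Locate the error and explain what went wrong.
Step 3: By transitivity of !=: a != c

Step 3 incorrectly applies transitivity to the '!=' relation. Transitivity states: if a R b and b R c, then a R c. However, '!=' is not transitive. Counterexample: 3 != 5 and 5 != 3, but 3 = 3 (both equal 3). Transitivity holds for relations like <, <=, =, but not for !=.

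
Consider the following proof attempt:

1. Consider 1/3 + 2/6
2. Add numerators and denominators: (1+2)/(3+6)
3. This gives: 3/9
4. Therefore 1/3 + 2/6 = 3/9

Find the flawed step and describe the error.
Step 2: Add numerators and denominators: (1+2)/(3+6)

Step 2 incorrectly adds fractions by separately adding numerators and denominators. This is wrong. The correct method requires a common denominator: 1/3 + 2/6 = (1×6 + 2×3)/(3×6) = 12/18 = 2/3. The method used gives 3/9, which is different.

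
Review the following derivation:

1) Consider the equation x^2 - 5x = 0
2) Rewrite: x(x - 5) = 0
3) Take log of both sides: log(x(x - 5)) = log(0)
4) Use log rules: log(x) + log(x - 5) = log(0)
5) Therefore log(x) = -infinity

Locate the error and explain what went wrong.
Step 3: Take log of both sides: log(x(x - 5)) = log(0)

Step 3 takes the logarithm of both sides, resulting in log(0) on the right side. The logarithm is only defined for positive numbers; log(0) is undefined (approaches negative infinity). This operation is invalid.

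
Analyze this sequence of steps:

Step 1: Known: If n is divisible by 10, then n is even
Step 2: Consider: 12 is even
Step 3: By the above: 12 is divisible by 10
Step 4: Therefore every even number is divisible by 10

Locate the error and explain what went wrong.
Step 3: By the above: 12 is divisible by 10

Step 3 commits the fallacy of affirming the consequent. The known fact 'divisible by 10 → even' does NOT imply 'even → divisible by 10'. That would be the converse, which is false. For example, 12 is even but 12 ÷ 10 = 1.20, which is not an integer.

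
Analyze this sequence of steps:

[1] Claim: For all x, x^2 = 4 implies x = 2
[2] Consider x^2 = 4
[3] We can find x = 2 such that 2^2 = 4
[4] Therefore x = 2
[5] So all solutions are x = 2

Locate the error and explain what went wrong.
Step 4: Therefore x = 2

Step 4 incorrectly concludes that x = 2 is the only solution. The proof shows that x = 2 is A solution (existence), but does not show it is the ONLY solution (uniqueness). In fact, x = -2 is also a solution since (-2)^2 = 4. Finding one solution doesn't prove there are no others.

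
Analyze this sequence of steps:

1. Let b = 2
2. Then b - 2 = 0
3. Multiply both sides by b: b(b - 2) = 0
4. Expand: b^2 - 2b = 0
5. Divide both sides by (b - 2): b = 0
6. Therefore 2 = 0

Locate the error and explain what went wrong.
Step 5: Divide both sides by (b - 2): b = 0

Step 5 divides both sides by (b - 2). However, since b = 2, we have (b - 2) = 0. Division by zero is undefined, making this step invalid.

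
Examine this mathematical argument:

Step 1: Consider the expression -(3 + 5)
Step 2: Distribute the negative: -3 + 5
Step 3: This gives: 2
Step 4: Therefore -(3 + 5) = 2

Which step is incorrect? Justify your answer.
Step 2: Distribute the negative: -3 + 5

Step 2 incorrectly distributes the negative sign. The correct distribution is -(3 + 5) = -3 - 5 = -8. The negative must be applied to both terms, not just the first. The error treats -(3 + 5) as -3 + 5, which equals 2 instead of -8.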